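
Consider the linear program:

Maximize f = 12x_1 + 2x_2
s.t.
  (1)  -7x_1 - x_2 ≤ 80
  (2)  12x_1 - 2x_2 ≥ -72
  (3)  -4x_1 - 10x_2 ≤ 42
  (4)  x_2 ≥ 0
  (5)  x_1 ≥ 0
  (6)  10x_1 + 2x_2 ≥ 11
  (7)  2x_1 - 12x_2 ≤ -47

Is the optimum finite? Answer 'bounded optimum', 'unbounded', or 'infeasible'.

unbounded

From the feasible point (0, 36), moving in the direction (2, 12) keeps every constraint satisfied while f increases without bound.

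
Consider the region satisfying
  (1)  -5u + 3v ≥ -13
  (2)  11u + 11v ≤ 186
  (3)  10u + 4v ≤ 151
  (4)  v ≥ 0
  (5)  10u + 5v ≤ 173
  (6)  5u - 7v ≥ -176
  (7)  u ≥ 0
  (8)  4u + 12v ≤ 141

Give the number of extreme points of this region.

Of the 28 pairwise boundary intersections, those satisfying every inequality are:
  (701/88, 787/88)
  (13/5, 0)
  (681/88, 807/88)
  (0, 0)
  (0, 47/4)

5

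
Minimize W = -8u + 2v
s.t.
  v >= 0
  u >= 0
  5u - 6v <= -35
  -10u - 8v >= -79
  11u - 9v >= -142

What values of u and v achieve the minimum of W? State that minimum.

At the optimal vertex, 5u - 6v = -35 and -10u - 8v = -79.
Solving simultaneously gives u = 97/50, v = 149/20.

u = 97/50, v = 149/20, minimum W = -31/50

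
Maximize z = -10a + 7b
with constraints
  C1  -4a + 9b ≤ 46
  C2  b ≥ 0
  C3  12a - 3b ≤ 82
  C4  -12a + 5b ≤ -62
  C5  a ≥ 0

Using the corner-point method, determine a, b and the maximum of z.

At the optimal vertex, -4a + 9b = 46 and -12a + 5b = -62.
Solving simultaneously gives a = 197/22, b = 100/11.

a = 197/22, b = 100/11, maximum z = -285/11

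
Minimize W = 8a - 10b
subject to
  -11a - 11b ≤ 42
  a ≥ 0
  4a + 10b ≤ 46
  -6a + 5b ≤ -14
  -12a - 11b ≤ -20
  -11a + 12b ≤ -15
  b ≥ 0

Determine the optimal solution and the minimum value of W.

a = 37/8, b = 11/4, minimum W = 19/2

Corner points and W = 8a - 10b:
  (37/8, 11/4) → W = 19/2
  (23/2, 0) → W = 92
  (7/3, 0) → W = 56/3

At the optimal vertex, 4a + 10b = 46 and -6a + 5b = -14.
Solving simultaneously gives a = 37/8, b = 11/4.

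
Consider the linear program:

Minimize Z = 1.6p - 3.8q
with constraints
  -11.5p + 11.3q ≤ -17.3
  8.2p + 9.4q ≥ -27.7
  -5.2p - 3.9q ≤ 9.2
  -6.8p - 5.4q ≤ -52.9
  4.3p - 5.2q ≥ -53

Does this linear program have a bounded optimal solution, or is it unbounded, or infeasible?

unbounded

From the feasible point (69119/13894, 49071/13894), moving in the direction (5.2, 4.3) keeps every constraint satisfied while Z decreases without bound.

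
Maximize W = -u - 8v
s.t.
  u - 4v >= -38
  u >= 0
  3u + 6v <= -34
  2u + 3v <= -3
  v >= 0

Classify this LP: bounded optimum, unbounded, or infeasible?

The boundaries u - 4v = -38 and 3u + 6v = -34 meet at (-182/9, 40/9), but that point violates u ≥ 0. Every candidate vertex is excluded by some other constraint, so the feasible region is empty.

infeasible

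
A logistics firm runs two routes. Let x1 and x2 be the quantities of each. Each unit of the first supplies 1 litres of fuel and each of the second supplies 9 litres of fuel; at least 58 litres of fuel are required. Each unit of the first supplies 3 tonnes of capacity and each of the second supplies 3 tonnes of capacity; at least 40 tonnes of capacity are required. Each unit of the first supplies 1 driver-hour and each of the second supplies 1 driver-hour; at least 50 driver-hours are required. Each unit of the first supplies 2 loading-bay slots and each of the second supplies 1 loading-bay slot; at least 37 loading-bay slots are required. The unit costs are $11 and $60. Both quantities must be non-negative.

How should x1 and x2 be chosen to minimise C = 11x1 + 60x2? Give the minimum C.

Vertices and C = 11x1 + 60x2:
  (0, 50) → C = 3000
  (58, 0) → C = 638
  (49, 1) → C = 599
The feasible region is unbounded (it extends along (0, 1), (1, 0)), but C strictly increases along every unbounded feasible direction, so there is no improving ray and the minimum is attained at a vertex.

At the optimal vertex, x1 + 9x2 = 58 and x1 + x2 = 50.
Solving simultaneously gives x1 = 49, x2 = 1.

x1 = 49, x2 = 1, minimum C = 599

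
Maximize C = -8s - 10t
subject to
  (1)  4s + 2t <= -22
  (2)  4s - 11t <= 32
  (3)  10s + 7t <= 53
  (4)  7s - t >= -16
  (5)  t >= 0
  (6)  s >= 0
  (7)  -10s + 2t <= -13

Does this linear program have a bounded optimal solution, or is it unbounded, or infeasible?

infeasible

The boundaries 10s + 7t = 53 and t = 0 meet at (53/10, 0), but that point violates 4s + 2t ≤ -22. Every candidate vertex is excluded by some other constraint, so the feasible region is empty.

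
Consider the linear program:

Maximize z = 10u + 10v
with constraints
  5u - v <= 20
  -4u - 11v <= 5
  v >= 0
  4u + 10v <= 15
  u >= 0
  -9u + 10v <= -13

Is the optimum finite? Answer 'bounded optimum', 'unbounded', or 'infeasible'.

bounded optimum

Corner points and z = 10u + 10v:
  (15/4, 0) → z = 75/2
  (13/9, 0) → z = 130/9
  (28/13, 83/130) → z = 363/13
The feasible region has finitely many vertices and no improving ray; the maximum is 75/2 at (15/4, 0).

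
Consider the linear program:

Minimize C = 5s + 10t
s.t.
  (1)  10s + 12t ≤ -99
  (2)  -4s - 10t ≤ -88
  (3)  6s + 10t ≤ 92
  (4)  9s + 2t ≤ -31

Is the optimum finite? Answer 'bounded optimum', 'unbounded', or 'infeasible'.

From the feasible point (-1023/26, 319/13), moving in the direction (-10, 4) keeps every constraint satisfied while C decreases without bound.

unbounded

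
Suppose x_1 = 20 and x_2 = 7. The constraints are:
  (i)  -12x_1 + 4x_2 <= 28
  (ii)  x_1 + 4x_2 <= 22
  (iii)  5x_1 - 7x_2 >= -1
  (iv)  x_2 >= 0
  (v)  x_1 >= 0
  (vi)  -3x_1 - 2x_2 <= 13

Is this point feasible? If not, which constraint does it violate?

Constraint (ii): x_1 + 4x_2 = 48, which is not ≤ 22. All other constraints are satisfied.

not feasible — violates (ii)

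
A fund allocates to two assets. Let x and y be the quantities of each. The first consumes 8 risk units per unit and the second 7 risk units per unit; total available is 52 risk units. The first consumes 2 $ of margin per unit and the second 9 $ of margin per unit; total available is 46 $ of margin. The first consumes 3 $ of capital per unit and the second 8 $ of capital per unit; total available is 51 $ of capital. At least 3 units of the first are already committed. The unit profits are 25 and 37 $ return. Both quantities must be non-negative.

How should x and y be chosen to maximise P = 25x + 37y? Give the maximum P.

Vertices and P = 25x + 37y:
  (13/2, 0) → P = 325/2
  (3, 0) → P = 75
  (3, 4) → P = 223

At the optimal vertex, 8x + 7y = 52 and x = 3.
Solving simultaneously gives x = 3, y = 4.

x = 3, y = 4, maximum P = 223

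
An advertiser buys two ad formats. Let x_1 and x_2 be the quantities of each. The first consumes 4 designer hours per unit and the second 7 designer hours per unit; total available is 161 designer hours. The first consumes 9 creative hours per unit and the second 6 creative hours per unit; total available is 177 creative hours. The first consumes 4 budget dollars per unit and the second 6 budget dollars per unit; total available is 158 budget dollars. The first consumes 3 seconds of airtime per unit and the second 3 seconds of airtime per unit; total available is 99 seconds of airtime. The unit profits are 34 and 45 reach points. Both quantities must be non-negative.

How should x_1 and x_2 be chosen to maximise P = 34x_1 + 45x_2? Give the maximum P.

x_1 = 7, x_2 = 19, maximum P = 1093

Feasible corners and P = 34x_1 + 45x_2:
  (0, 0) → P = 0
  (0, 23) → P = 1035
  (59/3, 0) → P = 2006/3
  (7, 19) → P = 1093

At the optimal vertex, 4x_1 + 7x_2 = 161 and 9x_1 + 6x_2 = 177.
Solving simultaneously gives x_1 = 7, x_2 = 19.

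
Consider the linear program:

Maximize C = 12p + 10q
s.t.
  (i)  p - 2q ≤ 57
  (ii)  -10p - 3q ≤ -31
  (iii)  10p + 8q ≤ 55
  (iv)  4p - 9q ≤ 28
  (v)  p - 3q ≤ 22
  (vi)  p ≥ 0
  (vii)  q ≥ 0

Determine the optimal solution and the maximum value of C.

Extreme points and C = 12p + 10q:
  (83/50, 24/5) → C = 1698/25
  (31/10, 0) → C = 186/5
  (11/2, 0) → C = 66

p = 83/50, q = 24/5, maximum C = 1698/25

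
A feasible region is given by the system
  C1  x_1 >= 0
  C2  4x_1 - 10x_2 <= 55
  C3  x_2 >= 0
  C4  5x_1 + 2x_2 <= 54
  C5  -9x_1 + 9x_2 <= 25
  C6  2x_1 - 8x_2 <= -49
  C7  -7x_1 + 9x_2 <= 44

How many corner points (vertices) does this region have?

3

Intersecting each pair of boundary lines and keeping only the points that satisfy every inequality leaves:
  (436/63, 611/63)
  (167/22, 353/44)
  (241/54, 391/54)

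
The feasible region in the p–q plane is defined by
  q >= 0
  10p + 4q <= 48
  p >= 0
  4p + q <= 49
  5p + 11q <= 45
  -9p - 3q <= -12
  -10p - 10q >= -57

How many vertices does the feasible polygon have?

6

Intersecting each pair of boundary lines and keeping only the points that satisfy every inequality leaves:
  (24/5, 0)
  (4/3, 0)
  (21/5, 3/2)
  (0, 45/11)
  (0, 4)
  (59/20, 11/4)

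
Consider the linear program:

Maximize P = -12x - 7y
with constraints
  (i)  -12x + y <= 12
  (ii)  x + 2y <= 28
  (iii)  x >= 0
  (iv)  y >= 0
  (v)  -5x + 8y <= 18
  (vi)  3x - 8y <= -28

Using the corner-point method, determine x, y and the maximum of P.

Corner points and P = -12x - 7y:
  (94/9, 79/9) → P = -1681/9
  (12, 8) → P = -200
  (5, 43/8) → P = -781/8

At the optimal vertex, -5x + 8y = 18 and 3x - 8y = -28.
Solving simultaneously gives x = 5, y = 43/8.

x = 5, y = 43/8, maximum P = -781/8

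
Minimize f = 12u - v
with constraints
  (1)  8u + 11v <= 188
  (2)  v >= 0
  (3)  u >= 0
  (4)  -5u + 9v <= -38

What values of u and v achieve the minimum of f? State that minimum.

Vertices and f = 12u - v:
  (47/2, 0) → f = 282
  (2110/127, 636/127) → f = 24684/127
  (38/5, 0) → f = 456/5

The binding constraints are v = 0 and -5u + 9v = -38.
Solving simultaneously gives u = 38/5, v = 0.

u = 38/5, v = 0, minimum f = 456/5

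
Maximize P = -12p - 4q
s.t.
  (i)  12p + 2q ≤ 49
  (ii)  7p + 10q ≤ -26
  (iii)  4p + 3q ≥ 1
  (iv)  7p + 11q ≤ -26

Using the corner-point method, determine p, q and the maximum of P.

Vertices and P = -12p - 4q:
  (271/53, -655/106) → P = -1942/53
  (145/28, -46/7) → P = -251/7
  (88/19, -111/19) → P = -612/19

The optimum lies where 7p + 10q = -26 and 4p + 3q = 1.
Solving simultaneously gives p = 88/19, q = -111/19.

p = 88/19, q = -111/19, maximum P = -612/19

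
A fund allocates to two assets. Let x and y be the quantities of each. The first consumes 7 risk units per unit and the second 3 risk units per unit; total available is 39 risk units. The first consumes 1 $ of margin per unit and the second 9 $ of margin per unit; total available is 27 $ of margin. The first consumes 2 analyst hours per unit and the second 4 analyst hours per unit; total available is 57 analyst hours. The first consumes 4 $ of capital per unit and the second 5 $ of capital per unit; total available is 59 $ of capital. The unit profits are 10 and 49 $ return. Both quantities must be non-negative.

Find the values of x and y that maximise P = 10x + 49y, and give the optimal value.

Vertices and P = 10x + 49y:
  (0, 0) → P = 0
  (0, 3) → P = 147
  (39/7, 0) → P = 390/7
  (9/2, 5/2) → P = 335/2

The binding constraints are 7x + 3y = 39 and x + 9y = 27.
Solving simultaneously gives x = 9/2, y = 5/2.

x = 9/2, y = 5/2, maximum P = 335/2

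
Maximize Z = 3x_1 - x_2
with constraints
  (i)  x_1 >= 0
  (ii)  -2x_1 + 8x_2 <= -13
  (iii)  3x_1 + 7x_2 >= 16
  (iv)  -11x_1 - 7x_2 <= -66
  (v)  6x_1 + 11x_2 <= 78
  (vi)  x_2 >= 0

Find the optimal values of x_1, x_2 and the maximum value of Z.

x_1 = 13, x_2 = 0, maximum Z = 39

The optimum lies where 6x_1 + 11x_2 = 78 and x_2 = 0.
Solving simultaneously gives x_1 = 13, x_2 = 0.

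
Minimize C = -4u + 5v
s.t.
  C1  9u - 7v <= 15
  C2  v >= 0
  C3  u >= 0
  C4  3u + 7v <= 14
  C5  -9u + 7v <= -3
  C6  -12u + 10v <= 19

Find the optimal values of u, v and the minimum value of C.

u = 5/3, v = 0, minimum C = -20/3

Vertices and C = -4u + 5v:
  (5/3, 0) → C = -20/3
  (29/12, 27/28) → C = -407/84
  (1/3, 0) → C = -4/3
  (17/12, 39/28) → C = 109/84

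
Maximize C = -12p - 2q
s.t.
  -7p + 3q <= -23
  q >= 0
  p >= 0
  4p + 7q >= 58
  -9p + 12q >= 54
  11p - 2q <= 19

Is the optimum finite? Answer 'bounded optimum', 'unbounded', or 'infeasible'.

The boundaries -7p + 3q = -23 and -9p + 12q = 54 meet at (146/19, 195/19), but that point violates 11p - 2q ≤ 19. Every candidate vertex is excluded by some other constraint, so the feasible region is empty.

infeasible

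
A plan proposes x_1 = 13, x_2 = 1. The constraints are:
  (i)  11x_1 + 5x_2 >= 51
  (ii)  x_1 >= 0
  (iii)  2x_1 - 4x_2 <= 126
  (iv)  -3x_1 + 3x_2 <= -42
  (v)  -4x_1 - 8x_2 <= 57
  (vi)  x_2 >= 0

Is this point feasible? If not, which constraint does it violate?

not feasible — violates (iv)

Constraint (iv): -3x_1 + 3x_2 = -36, which is not ≤ -42. All other constraints are satisfied.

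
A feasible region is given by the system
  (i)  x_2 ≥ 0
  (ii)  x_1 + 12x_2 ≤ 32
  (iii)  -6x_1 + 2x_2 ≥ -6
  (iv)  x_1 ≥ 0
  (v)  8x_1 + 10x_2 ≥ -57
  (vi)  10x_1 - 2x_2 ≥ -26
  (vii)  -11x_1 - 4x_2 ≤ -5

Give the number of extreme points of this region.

5

The feasible vertices (each the meet of two boundaries and inside every other half-plane) are:
  (1, 0)
  (5/11, 0)
  (68/37, 93/37)
  (0, 8/3)
  (0, 5/4)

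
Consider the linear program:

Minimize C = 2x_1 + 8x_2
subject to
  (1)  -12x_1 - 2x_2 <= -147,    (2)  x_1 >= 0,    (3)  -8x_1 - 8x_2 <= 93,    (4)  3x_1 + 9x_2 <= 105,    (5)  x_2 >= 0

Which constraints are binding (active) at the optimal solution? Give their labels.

Corner points and C = 2x_1 + 8x_2:
  (371/34, 273/34) → C = 1463/17
  (49/4, 0) → C = 49/2
  (35, 0) → C = 70

The minimum is at (49/4, 0). Substituting into each constraint, equality holds for (1) and (5); the remaining constraints have slack.

(1) and (5)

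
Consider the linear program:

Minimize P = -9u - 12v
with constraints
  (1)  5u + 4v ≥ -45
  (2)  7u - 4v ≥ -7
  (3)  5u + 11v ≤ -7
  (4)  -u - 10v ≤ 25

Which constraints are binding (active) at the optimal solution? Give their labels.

Extreme points and P = -9u - 12v:
  (-105/97, -14/97) → P = 1113/97
  (-85/37, -84/37) → P = 1773/37
  (205/39, -118/39) → P = -11

The minimum is at (205/39, -118/39). Substituting into each constraint, equality holds for (3) and (4); the remaining constraints have slack.

(3) and (4)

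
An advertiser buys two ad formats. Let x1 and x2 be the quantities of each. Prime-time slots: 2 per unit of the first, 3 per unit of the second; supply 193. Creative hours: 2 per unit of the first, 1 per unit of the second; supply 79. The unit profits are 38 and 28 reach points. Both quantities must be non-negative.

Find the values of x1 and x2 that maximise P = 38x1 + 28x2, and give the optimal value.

x1 = 11, x2 = 57, maximum P = 2014

Extreme points and P = 38x1 + 28x2:
  (0, 0) → P = 0
  (0, 193/3) → P = 5404/3
  (79/2, 0) → P = 1501
  (11, 57) → P = 2014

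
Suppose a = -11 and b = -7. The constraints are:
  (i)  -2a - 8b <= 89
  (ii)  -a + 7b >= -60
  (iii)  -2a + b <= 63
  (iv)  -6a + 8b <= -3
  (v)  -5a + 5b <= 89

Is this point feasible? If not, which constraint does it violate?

Constraint (iv): -6a + 8b = 10, which is not ≤ -3. All other constraints are satisfied.

not feasible — violates (iv)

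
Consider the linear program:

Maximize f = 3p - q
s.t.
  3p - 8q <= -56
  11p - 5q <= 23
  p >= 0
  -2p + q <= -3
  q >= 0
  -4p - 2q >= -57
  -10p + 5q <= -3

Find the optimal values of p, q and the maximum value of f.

The binding constraints are 11p - 5q = 23 and -4p - 2q = -57.
Solving simultaneously gives p = 331/42, q = 535/42.

p = 331/42, q = 535/42, maximum f = 229/21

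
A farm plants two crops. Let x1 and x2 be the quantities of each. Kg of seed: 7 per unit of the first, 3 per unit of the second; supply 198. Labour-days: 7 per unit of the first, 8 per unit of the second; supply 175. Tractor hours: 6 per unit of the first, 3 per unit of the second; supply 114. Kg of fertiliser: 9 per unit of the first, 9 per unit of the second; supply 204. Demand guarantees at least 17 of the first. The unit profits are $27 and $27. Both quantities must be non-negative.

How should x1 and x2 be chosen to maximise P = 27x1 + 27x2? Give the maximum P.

x1 = 17, x2 = 4, maximum P = 567

Extreme points and P = 27x1 + 27x2:
  (19, 0) → P = 513
  (17, 0) → P = 459
  (17, 4) → P = 567

At the optimal vertex, 6x1 + 3x2 = 114 and x1 = 17.
Solving simultaneously gives x1 = 17, x2 = 4.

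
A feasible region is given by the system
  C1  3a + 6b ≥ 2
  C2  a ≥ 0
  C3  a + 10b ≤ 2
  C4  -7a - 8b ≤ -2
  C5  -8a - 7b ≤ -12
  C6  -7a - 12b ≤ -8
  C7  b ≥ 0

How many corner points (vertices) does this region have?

The feasible vertices (each the meet of two boundaries and inside every other half-plane) are:
  (106/73, 4/73)
  (2, 0)
  (3/2, 0)

3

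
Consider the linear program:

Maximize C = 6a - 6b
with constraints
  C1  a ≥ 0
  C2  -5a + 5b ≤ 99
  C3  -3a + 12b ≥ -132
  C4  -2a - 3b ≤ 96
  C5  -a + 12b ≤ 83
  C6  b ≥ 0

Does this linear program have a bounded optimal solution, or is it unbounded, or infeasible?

bounded optimum

Vertices and C = 6a - 6b:
  (0, 83/12) → C = -83/2
  (0, 0) → C = 0
  (215/2, 127/8) → C = 2199/4
  (44, 0) → C = 264
The feasible region has finitely many vertices and no improving ray; the maximum is 2199/4 at (215/2, 127/8).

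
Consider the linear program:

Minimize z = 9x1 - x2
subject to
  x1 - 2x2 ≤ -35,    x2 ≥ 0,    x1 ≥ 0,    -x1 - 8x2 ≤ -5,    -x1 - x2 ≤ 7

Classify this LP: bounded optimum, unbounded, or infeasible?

From the feasible point (0, 35/2), moving in the direction (0, 1) keeps every constraint satisfied while z decreases without bound.

unbounded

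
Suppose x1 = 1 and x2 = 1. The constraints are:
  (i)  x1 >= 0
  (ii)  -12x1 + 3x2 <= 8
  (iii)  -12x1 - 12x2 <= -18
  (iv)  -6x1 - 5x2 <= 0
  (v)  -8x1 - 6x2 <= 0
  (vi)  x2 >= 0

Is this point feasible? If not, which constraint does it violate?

(i): 1 ≥ 0 ✓
(ii): -9 ≤ 8 ✓
(iii): -24 ≤ -18 ✓
(iv): -11 ≤ 0 ✓
(v): -14 ≤ 0 ✓
(vi): 1 ≥ 0 ✓

feasible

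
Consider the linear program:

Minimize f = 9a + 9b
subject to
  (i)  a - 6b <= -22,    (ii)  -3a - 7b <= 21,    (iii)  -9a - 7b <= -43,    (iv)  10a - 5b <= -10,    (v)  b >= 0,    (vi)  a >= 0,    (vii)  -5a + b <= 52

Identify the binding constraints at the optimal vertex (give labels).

Corner points and f = 9a + 9b:
  (29/23, 104/23) → f = 1197/23
  (0, 43/7) → f = 387/7
  (0, 52) → f = 468
The feasible region is unbounded (it extends along (1, 5), (1, 2)), but f strictly increases along every unbounded feasible direction, so there is no improving ray and the minimum is attained at a vertex.

The minimum is at (29/23, 104/23). Substituting into each constraint, equality holds for (iii) and (iv); the remaining constraints have slack.

(iii) and (iv)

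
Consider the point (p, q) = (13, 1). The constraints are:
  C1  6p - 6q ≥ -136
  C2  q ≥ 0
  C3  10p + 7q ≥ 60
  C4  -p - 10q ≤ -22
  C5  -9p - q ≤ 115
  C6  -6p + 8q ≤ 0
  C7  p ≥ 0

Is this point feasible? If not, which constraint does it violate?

C1: 72 ≥ -136 ✓
C2: 1 ≥ 0 ✓
C3: 137 ≥ 60 ✓
C4: -23 ≤ -22 ✓
C5: -118 ≤ 115 ✓
C6: -70 ≤ 0 ✓
C7: 13 ≥ 0 ✓

feasible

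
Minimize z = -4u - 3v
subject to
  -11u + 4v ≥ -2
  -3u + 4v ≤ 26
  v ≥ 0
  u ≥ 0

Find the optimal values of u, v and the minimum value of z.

Extreme points and z = -4u - 3v:
  (7/2, 73/8) → z = -331/8
  (2/11, 0) → z = -8/11
  (0, 13/2) → z = -39/2
  (0, 0) → z = 0

The binding constraints are -11u + 4v = -2 and -3u + 4v = 26.
Solving simultaneously gives u = 7/2, v = 73/8.

u = 7/2, v = 73/8, minimum z = -331/8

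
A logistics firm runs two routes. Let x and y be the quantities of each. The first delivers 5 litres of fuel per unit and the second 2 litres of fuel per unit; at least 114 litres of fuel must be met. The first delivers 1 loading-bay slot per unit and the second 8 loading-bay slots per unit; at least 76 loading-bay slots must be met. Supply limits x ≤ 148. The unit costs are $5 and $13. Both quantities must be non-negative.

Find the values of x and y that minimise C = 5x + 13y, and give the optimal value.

Corner points and C = 5x + 13y:
  (0, 57) → C = 741
  (76, 0) → C = 380
  (148, 0) → C = 740
  (20, 7) → C = 191
The feasible region is unbounded (it extends along (0, 1)), but C strictly increases along every unbounded feasible direction, so there is no improving ray and the minimum is attained at a vertex.

The binding constraints are 5x + 2y = 114 and x + 8y = 76.
Solving simultaneously gives x = 20, y = 7.

x = 20, y = 7, minimum C = 191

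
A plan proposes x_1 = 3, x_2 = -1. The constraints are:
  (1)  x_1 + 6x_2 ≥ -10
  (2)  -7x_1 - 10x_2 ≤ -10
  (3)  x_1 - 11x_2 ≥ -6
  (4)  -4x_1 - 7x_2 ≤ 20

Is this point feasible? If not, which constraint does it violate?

(1): -3 ≥ -10 ✓
(2): -11 ≤ -10 ✓
(3): 14 ≥ -6 ✓
(4): -5 ≤ 20 ✓

feasible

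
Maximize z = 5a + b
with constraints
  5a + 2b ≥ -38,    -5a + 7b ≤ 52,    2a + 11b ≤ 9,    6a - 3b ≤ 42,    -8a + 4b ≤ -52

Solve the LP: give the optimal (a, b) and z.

Extreme points and z = 5a + b:
  (-10/9, -146/9) → z = -196/9
  (-4/3, -47/3) → z = -67/3
  (163/24, -5/12) → z = 805/24
  (19/3, -1/3) → z = 94/3

At the optimal vertex, 2a + 11b = 9 and 6a - 3b = 42.
Solving simultaneously gives a = 163/24, b = -5/12.

a = 163/24, b = -5/12, maximum z = 805/24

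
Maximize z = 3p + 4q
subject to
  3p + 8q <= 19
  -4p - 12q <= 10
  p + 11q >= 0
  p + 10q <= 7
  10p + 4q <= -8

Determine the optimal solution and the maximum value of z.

p = -9/8, q = 13/16, maximum z = -1/8

Feasible corners and z = 3p + 4q:
  (-55/16, 5/16) → z = -145/16
  (-46/7, 19/14) → z = -100/7
  (-44/53, 4/53) → z = -116/53
  (-9/8, 13/16) → z = -1/8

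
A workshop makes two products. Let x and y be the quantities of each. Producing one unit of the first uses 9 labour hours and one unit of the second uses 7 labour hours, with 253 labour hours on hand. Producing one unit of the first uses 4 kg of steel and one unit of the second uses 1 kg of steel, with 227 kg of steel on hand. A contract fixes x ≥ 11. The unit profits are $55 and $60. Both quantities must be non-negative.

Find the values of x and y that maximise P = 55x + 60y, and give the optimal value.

Feasible corners and P = 55x + 60y:
  (253/9, 0) → P = 13915/9
  (11, 0) → P = 605
  (11, 22) → P = 1925

x = 11, y = 22, maximum P = 1925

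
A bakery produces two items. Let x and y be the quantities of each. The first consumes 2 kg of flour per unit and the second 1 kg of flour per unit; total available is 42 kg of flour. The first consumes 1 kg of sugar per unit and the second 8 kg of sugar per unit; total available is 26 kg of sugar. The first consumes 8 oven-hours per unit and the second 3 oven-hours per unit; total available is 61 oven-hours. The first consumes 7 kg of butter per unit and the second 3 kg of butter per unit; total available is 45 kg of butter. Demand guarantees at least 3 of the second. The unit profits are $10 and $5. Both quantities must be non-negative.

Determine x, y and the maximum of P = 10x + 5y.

x = 2, y = 3, maximum P = 35

Corner points and P = 10x + 5y:
  (0, 13/4) → P = 65/4
  (0, 3) → P = 15
  (2, 3) → P = 35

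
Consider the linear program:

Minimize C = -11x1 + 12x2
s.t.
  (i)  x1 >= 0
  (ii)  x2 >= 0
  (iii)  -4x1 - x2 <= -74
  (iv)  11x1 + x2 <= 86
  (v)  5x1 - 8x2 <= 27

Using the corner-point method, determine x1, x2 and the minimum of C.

x1 = 12/7, x2 = 470/7, minimum C = 5508/7

Vertices and C = -11x1 + 12x2:
  (0, 74) → C = 888
  (0, 86) → C = 1032
  (12/7, 470/7) → C = 5508/7

The binding constraints are -4x1 - x2 = -74 and 11x1 + x2 = 86.
Solving simultaneously gives x1 = 12/7, x2 = 470/7.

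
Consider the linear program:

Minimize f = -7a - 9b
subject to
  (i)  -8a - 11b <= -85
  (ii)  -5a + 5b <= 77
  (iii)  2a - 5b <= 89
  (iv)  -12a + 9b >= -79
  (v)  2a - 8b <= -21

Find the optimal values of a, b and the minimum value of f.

Corner points and f = -7a - 9b:
  (-422/95, 1041/95) → f = -1283/19
  (449/86, 169/43) → f = -6185/86
  (1088/15, 1319/15) → f = -19487/15
  (821/78, 205/39) → f = -9437/78

The binding constraints are -5a + 5b = 77 and -12a + 9b = -79.
Solving simultaneously gives a = 1088/15, b = 1319/15.

a = 1088/15, b = 1319/15, minimum f = -19487/15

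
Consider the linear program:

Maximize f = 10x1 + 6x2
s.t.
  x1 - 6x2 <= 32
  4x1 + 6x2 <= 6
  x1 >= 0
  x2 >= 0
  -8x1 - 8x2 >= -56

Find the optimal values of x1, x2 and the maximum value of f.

Extreme points and f = 10x1 + 6x2:
  (0, 1) → f = 6
  (3/2, 0) → f = 15
  (0, 0) → f = 0

The binding constraints are 4x1 + 6x2 = 6 and x2 = 0.
Solving simultaneously gives x1 = 3/2, x2 = 0.

x1 = 3/2, x2 = 0, maximum f = 15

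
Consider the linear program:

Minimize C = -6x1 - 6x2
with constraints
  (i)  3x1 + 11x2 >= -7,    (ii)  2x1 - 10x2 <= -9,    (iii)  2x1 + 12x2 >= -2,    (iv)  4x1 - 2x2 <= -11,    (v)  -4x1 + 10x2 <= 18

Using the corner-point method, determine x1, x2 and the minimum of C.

x1 = -37/16, x2 = 7/8, minimum C = 69/8

Feasible corners and C = -6x1 - 6x2:
  (-32/11, 7/22) → C = 171/11
  (-23/9, 7/18) → C = 13
  (-59/17, 7/17) → C = 312/17
  (-37/16, 7/8) → C = 69/8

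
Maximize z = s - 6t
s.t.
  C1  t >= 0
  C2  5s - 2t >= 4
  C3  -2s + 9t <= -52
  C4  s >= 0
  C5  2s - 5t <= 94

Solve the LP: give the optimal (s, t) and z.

s = 47, t = 0, maximum z = 47

Feasible corners and z = s - 6t:
  (26, 0) → z = 26
  (47, 0) → z = 47
  (293/4, 21/2) → z = 41/4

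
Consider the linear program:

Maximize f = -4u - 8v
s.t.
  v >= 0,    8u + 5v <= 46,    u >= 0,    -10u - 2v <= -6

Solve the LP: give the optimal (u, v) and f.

Feasible corners and f = -4u - 8v:
  (23/4, 0) → f = -23
  (3/5, 0) → f = -12/5
  (0, 46/5) → f = -368/5
  (0, 3) → f = -24

The optimum lies where v = 0 and -10u - 2v = -6.
Solving simultaneously gives u = 3/5, v = 0.

u = 3/5, v = 0, maximum f = -12/5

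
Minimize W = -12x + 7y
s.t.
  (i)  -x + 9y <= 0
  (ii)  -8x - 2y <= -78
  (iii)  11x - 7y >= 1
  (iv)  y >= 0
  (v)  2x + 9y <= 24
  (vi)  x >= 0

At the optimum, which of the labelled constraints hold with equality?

(iv) and (v)

Feasible corners and W = -12x + 7y:
  (39/4, 0) → W = -117
  (327/34, 9/17) → W = -1899/17
  (12, 0) → W = -144

The minimum is at (12, 0). Substituting into each constraint, equality holds for (iv) and (v); the remaining constraints have slack.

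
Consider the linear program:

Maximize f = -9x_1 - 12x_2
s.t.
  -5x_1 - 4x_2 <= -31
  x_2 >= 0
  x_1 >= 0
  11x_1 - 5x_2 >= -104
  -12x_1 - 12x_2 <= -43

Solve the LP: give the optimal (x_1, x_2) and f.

The feasible region is unbounded (it extends along (5, 11), (1, 0)), but f strictly decreases along every unbounded feasible direction, so there is no improving ray and the maximum is attained at a vertex.

At the optimal vertex, -5x_1 - 4x_2 = -31 and x_2 = 0.
Solving simultaneously gives x_1 = 31/5, x_2 = 0.

x_1 = 31/5, x_2 = 0, maximum f = -279/5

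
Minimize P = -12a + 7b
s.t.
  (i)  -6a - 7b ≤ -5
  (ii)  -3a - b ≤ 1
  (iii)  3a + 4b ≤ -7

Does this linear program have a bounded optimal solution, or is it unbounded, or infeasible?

unbounded

From the feasible point (23, -19), moving in the direction (4, -3) keeps every constraint satisfied while P decreases without bound.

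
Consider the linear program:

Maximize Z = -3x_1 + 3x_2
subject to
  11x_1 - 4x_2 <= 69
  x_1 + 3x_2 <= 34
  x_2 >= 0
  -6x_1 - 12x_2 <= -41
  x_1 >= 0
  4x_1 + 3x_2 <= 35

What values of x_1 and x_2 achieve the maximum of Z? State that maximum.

x_1 = 0, x_2 = 34/3, maximum Z = 34

The optimum lies where x_1 + 3x_2 = 34 and x_1 = 0.
Solving simultaneously gives x_1 = 0, x_2 = 34/3.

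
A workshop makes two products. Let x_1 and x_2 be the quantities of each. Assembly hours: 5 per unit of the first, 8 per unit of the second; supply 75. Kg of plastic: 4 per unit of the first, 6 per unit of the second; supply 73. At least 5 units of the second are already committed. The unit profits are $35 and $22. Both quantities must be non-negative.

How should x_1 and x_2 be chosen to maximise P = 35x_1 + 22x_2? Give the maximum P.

x_1 = 7, x_2 = 5, maximum P = 355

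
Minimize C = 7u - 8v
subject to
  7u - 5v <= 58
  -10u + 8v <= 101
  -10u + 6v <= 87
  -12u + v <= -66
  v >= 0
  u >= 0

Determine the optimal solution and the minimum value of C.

Feasible corners and C = 7u - 8v:
  (323/2, 429/2) → C = -1171/2
  (58/7, 0) → C = 58
  (629/86, 936/43) → C = -10573/86
  (11/2, 0) → C = 77/2

The optimum lies where 7u - 5v = 58 and -10u + 8v = 101.
Solving simultaneously gives u = 323/2, v = 429/2.

u = 323/2, v = 429/2, minimum C = -1171/2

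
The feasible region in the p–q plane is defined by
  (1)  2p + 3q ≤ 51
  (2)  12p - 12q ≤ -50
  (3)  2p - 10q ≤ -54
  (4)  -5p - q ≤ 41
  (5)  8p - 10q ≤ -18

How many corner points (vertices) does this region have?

Of the 10 pairwise boundary intersections, those satisfying every inequality are:
  (77/10, 178/15)
  (-174/13, 337/13)
  (37/24, 137/24)
  (-116/13, 47/13)

4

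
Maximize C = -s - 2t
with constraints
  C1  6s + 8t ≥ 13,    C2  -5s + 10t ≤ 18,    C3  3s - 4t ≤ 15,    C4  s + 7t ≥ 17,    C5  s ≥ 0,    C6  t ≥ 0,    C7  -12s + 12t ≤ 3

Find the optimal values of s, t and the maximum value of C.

Feasible corners and C = -s - 2t:
  (111/5, 129/10) → C = -48
  (31/10, 67/20) → C = -49/5
  (173/25, 36/25) → C = -49/5
  (61/32, 69/32) → C = -199/32

At the optimal vertex, s + 7t = 17 and -12s + 12t = 3.
Solving simultaneously gives s = 61/32, t = 69/32.

s = 61/32, t = 69/32, maximum C = -199/32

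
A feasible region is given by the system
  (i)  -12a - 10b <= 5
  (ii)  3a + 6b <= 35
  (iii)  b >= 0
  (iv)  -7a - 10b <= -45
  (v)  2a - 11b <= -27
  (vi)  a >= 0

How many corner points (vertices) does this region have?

The feasible vertices (each the meet of two boundaries and inside every other half-plane) are:
  (223/45, 151/45)
  (0, 35/6)
  (225/97, 279/97)
  (0, 9/2)

4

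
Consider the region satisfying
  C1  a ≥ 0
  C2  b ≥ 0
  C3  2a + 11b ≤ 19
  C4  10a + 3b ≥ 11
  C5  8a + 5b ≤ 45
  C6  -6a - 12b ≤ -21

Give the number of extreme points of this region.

5

Intersecting each pair of boundary lines and keeping only the points that satisfy every inequality leaves:
  (45/8, 0)
  (7/2, 0)
  (8/13, 21/13)
  (200/39, 31/39)
  (23/34, 24/17)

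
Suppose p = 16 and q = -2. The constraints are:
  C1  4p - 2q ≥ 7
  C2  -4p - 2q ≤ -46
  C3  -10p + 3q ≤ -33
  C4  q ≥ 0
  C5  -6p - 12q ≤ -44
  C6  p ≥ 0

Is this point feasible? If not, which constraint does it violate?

not feasible — violates C4

Constraint C4: q = -2, which is not ≥ 0. All other constraints are satisfied.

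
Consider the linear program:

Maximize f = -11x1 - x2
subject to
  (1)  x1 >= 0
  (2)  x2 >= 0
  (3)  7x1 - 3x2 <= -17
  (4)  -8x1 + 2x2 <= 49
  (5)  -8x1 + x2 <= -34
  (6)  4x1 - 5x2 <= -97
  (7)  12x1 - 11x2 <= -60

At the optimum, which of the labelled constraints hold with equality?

Vertices and f = -11x1 - x2:
  (206/23, 611/23) → f = -2877/23
  (117/8, 83) → f = -1951/8
  (89/12, 76/3) → f = -1283/12
The feasible region is unbounded (it extends along (3, 7), (1, 4)), but f strictly decreases along every unbounded feasible direction, so there is no improving ray and the maximum is attained at a vertex.

The maximum is at (89/12, 76/3). Substituting into each constraint, equality holds for (5) and (6); the remaining constraints have slack.

(5) and (6)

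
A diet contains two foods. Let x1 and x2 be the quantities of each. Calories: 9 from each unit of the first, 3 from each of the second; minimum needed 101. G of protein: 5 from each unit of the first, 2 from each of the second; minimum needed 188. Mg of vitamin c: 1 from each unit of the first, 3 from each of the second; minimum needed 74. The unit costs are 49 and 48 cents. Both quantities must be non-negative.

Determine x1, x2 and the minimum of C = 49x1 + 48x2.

Corner points and C = 49x1 + 48x2:
  (0, 94) → C = 4512
  (74, 0) → C = 3626
  (32, 14) → C = 2240
The feasible region is unbounded (it extends along (0, 1), (1, 0)), but C strictly increases along every unbounded feasible direction, so there is no improving ray and the minimum is attained at a vertex.

At the optimal vertex, 5x1 + 2x2 = 188 and x1 + 3x2 = 74.
Solving simultaneously gives x1 = 32, x2 = 14.

x1 = 32, x2 = 14, minimum C = 2240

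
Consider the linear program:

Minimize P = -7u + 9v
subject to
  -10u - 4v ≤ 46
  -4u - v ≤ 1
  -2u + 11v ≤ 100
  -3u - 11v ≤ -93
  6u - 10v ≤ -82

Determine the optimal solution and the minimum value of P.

u = 49/23, v = 218/23, minimum P = 1619/23

Corner points and P = -7u + 9v:
  (-7/5, 486/55) → P = 4913/55
  (49/23, 218/23) → P = 1619/23
  (7/24, 67/8) → P = 220/3

At the optimal vertex, -2u + 11v = 100 and 6u - 10v = -82.
Solving simultaneously gives u = 49/23, v = 218/23.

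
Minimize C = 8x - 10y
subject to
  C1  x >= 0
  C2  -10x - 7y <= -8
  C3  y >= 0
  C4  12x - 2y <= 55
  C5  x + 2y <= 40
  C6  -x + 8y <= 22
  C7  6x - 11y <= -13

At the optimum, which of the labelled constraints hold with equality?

C1 and C6

Feasible corners and C = 8x - 10y:
  (0, 11/4) → C = -55/2
  (0, 13/11) → C = -130/11
  (138/37, 119/37) → C = -86/37

The minimum is at (0, 11/4). Substituting into each constraint, equality holds for C1 and C6; the remaining constraints have slack.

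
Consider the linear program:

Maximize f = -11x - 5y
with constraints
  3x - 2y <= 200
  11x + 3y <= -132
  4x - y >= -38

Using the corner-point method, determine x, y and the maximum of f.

Extreme points and f = -11x - 5y:
  (336/31, -2596/31) → f = 9284/31
  (-276/5, -914/5) → f = 7606/5
  (-246/23, -110/23) → f = 3256/23

x = -276/5, y = -914/5, maximum f = 7606/5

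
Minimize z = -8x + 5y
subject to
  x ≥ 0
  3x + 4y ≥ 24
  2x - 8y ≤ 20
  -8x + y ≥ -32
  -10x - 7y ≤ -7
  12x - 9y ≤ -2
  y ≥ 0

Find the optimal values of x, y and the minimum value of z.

x = 29/6, y = 20/3, minimum z = -16/3

Vertices and z = -8x + 5y:
  (0, 6) → z = 30
  (208/75, 98/25) → z = -194/75
  (29/6, 20/3) → z = -16/3
The feasible region is unbounded (it extends along (0, 1), (1, 8)), but z strictly increases along every unbounded feasible direction, so there is no improving ray and the minimum is attained at a vertex.

At the optimal vertex, -8x + y = -32 and 12x - 9y = -2.
Solving simultaneously gives x = 29/6, y = 20/3.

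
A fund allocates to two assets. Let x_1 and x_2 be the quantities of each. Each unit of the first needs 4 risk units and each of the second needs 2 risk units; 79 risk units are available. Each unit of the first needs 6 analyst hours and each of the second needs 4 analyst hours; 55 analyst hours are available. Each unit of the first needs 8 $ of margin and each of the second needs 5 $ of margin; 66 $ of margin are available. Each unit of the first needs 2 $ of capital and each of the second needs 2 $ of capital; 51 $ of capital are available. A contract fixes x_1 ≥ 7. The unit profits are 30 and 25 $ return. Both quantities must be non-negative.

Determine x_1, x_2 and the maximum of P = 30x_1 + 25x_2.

Extreme points and P = 30x_1 + 25x_2:
  (33/4, 0) → P = 495/2
  (7, 0) → P = 210
  (7, 2) → P = 260

The binding constraints are 8x_1 + 5x_2 = 66 and x_1 = 7.
Solving simultaneously gives x_1 = 7, x_2 = 2.

x_1 = 7, x_2 = 2, maximum P = 260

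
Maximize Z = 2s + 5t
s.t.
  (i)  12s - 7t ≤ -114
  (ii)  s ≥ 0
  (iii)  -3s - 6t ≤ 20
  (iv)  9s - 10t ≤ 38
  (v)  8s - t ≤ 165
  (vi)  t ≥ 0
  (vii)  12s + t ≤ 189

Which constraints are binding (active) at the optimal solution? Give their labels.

Vertices and Z = 2s + 5t:
  (0, 114/7) → Z = 570/7
  (403/32, 303/8) → Z = 3433/16
  (0, 189) → Z = 945

The maximum is at (0, 189). Substituting into each constraint, equality holds for (ii) and (vii); the remaining constraints have slack.

(ii) and (vii)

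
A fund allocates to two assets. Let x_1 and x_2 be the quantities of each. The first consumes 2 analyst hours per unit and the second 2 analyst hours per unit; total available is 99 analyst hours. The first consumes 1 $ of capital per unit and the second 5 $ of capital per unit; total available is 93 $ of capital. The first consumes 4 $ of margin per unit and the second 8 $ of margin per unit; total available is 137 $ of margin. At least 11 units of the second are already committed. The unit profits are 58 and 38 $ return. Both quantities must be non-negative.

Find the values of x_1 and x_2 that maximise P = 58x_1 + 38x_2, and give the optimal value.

x_1 = 49/4, x_2 = 11, maximum P = 2257/2

At the optimal vertex, 4x_1 + 8x_2 = 137 and x_2 = 11.
Solving simultaneously gives x_1 = 49/4, x_2 = 11.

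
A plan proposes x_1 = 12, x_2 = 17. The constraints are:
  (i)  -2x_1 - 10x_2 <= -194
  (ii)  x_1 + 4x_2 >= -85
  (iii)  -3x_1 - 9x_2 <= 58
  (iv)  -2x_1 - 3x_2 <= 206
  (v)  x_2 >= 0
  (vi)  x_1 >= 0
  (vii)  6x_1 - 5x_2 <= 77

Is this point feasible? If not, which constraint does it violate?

feasible

(i): -194 ≤ -194 ✓
(ii): 80 ≥ -85 ✓
(iii): -189 ≤ 58 ✓
(iv): -75 ≤ 206 ✓
(v): 17 ≥ 0 ✓
(vi): 12 ≥ 0 ✓
(vii): -13 ≤ 77 ✓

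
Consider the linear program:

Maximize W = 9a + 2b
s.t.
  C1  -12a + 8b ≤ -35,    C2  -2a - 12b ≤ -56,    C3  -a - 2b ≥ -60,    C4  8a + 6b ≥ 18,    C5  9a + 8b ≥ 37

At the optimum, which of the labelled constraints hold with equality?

C2 and C3

Feasible corners and W = 9a + 2b:
  (217/40, 301/80) → W = 1127/20
  (275/16, 685/32) → W = 395/2
  (76, -8) → W = 668

The maximum is at (76, -8). Substituting into each constraint, equality holds for C2 and C3; the remaining constraints have slack.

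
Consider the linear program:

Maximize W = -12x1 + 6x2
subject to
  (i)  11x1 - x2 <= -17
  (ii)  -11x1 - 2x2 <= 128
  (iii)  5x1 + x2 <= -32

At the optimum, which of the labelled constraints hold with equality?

Corner points and W = -12x1 + 6x2:
  (-54/11, -37) → W = -1794/11
  (-49/16, -267/16) → W = -507/8
  (-64, 288) → W = 2496

The maximum is at (-64, 288). Substituting into each constraint, equality holds for (ii) and (iii); the remaining constraints have slack.

(ii) and (iii)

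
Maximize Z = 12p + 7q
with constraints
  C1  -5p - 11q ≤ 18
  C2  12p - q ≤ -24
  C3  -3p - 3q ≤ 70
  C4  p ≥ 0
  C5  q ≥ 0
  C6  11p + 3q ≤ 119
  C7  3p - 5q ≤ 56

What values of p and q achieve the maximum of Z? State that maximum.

Vertices and Z = 12p + 7q:
  (0, 24) → Z = 168
  (1, 36) → Z = 264
  (0, 119/3) → Z = 833/3

At the optimal vertex, p = 0 and 11p + 3q = 119.
Solving simultaneously gives p = 0, q = 119/3.

p = 0, q = 119/3, maximum Z = 833/3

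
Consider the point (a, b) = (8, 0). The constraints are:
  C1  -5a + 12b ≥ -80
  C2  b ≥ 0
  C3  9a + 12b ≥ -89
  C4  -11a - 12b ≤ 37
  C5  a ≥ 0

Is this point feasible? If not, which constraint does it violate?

C1: -40 ≥ -80 ✓
C2: 0 ≥ 0 ✓
C3: 72 ≥ -89 ✓
C4: -88 ≤ 37 ✓
C5: 8 ≥ 0 ✓

feasible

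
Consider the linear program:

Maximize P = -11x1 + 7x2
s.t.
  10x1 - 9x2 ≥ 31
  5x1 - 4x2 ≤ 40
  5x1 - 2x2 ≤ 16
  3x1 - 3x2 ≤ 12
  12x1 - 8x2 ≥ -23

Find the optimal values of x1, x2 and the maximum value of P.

x1 = -5, x2 = -9, maximum P = -8

Corner points and P = -11x1 + 7x2:
  (82/25, 1/5) → P = -867/25
  (-5, -9) → P = -8
  (8/3, -4/3) → P = -116/3

The optimum lies where 10x1 - 9x2 = 31 and 3x1 - 3x2 = 12.
Solving simultaneously gives x1 = -5, x2 = -9.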